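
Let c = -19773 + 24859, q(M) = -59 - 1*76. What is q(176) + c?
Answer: 4951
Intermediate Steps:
q(M) = -135 (q(M) = -59 - 76 = -135)
c = 5086
q(176) + c = -135 + 5086 = 4951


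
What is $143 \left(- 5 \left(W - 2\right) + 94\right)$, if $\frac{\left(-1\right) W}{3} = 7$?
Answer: $29887$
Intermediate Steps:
$W = -21$ ($W = \left(-3\right) 7 = -21$)
$143 \left(- 5 \left(W - 2\right) + 94\right) = 143 \left(- 5 \left(-21 - 2\right) + 94\right) = 143 \left(\left(-5\right) \left(-23\right) + 94\right) = 143 \left(115 + 94\right) = 143 \cdot 209 = 29887$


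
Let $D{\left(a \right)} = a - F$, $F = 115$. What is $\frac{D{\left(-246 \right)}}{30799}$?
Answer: $- \frac{19}{1621} \approx -0.011721$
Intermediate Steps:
$D{\left(a \right)} = -115 + a$ ($D{\left(a \right)} = a - 115 = -115 + a$)
$\frac{D{\left(-246 \right)}}{30799} = \frac{-115 - 246}{30799} = \left(-361\right) \frac{1}{30799} = - \frac{19}{1621}$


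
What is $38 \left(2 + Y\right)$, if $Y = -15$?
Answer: $-494$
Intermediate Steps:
$38 \left(2 + Y\right) = 38 \left(2 - 15\right) = 38 \left(-13\right) = -494$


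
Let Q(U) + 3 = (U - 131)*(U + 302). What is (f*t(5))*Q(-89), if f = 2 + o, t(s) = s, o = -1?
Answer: -234315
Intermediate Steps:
f = 1 (f = 2 - 1 = 1)
Q(U) = -3 + (-131 + U)*(302 + U) (Q(U) = -3 + (U - 131)*(U + 302) = -3 + (-131 + U)*(302 + U))
(f*t(5))*Q(-89) = (1*5)*(-39565 + (-89)² + 171*(-89)) = 5*(-39565 + 7921 - 15219) = 5*(-46863) = -234315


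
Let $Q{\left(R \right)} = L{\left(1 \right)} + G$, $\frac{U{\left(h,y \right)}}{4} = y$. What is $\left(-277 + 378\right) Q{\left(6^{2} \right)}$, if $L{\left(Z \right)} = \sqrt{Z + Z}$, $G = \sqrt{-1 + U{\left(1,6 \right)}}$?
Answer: $101 \sqrt{2} + 101 \sqrt{23} \approx 627.21$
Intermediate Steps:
$U{\left(h,y \right)} = 4 y$
$G = \sqrt{23}$ ($G = \sqrt{-1 + 4 \cdot 6} = \sqrt{-1 + 24} = \sqrt{23} \approx 4.7958$)
$L{\left(Z \right)} = \sqrt{2} \sqrt{Z}$ ($L{\left(Z \right)} = \sqrt{2 Z} = \sqrt{2} \sqrt{Z}$)
$Q{\left(R \right)} = \sqrt{2} + \sqrt{23}$ ($Q{\left(R \right)} = \sqrt{2} \sqrt{1} + \sqrt{23} = \sqrt{2} \cdot 1 + \sqrt{23} = \sqrt{2} + \sqrt{23}$)
$\left(-277 + 378\right) Q{\left(6^{2} \right)} = \left(-277 + 378\right) \left(\sqrt{2} + \sqrt{23}\right) = 101 \left(\sqrt{2} + \sqrt{23}\right) = 101 \sqrt{2} + 101 \sqrt{23}$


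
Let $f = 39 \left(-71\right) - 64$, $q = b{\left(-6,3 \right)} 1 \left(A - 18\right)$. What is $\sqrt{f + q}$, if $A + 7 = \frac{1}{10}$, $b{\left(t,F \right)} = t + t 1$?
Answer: $\frac{i \sqrt{63355}}{5} \approx 50.341 i$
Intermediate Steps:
$b{\left(t,F \right)} = 2 t$ ($b{\left(t,F \right)} = t + t = 2 t$)
$A = - \frac{69}{10}$ ($A = -7 + \frac{1}{10} = - \frac{69}{10} \approx -6.9$)
$q = \frac{1494}{5}$ ($q = 2 \left(-6\right) 1 \left(- \frac{69}{10} - 18\right) = \left(-12\right) 1 \left(- \frac{249}{10}\right) = \left(-12\right) \left(- \frac{249}{10}\right) = \frac{1494}{5} \approx 298.8$)
$f = -2833$ ($f = -2769 - 64 = -2833$)
$\sqrt{f + q} = \sqrt{-2833 + \frac{1494}{5}} = \sqrt{- \frac{12671}{5}} = \frac{i \sqrt{63355}}{5}$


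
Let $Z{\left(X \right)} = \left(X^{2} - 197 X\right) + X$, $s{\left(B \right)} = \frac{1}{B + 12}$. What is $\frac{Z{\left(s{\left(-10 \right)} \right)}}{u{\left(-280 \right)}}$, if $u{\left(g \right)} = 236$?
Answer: $- \frac{391}{944} \approx -0.4142$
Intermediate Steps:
$s{\left(B \right)} = \frac{1}{12 + B}$
$Z{\left(X \right)} = X^{2} - 196 X$
$\frac{Z{\left(s{\left(-10 \right)} \right)}}{u{\left(-280 \right)}} = \frac{\frac{1}{12 - 10} \left(-196 + \frac{1}{12 - 10}\right)}{236} = \frac{-196 + \frac{1}{2}}{2} \cdot \frac{1}{236} = \frac{1}{2} \left(- \frac{391}{2}\right) \frac{1}{236} = \left(- \frac{391}{4}\right) \frac{1}{236} = - \frac{391}{944}$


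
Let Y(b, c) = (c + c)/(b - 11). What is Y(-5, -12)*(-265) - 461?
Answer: -1717/2 ≈ -858.50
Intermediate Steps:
Y(b, c) = 2*c/(-11 + b) (Y(b, c) = (2*c)/(-11 + b) = 2*c/(-11 + b))
Y(-5, -12)*(-265) - 461 = (2*(-12)/(-11 - 5))*(-265) - 461 = (2*(-12)/(-16))*(-265) - 461 = (2*(-12)*(-1/16))*(-265) - 461 = (3/2)*(-265) - 461 = -795/2 - 461 = -1717/2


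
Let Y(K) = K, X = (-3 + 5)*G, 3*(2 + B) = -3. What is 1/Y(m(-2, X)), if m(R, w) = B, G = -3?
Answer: -1/3 ≈ -0.33333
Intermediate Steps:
B = -3 (B = -2 + (1/3)*(-3) = -2 - 1 = -3)
X = -6 (X = (-3 + 5)*(-3) = 2*(-3) = -6)
m(R, w) = -3
1/Y(m(-2, X)) = 1/(-3) = -1/3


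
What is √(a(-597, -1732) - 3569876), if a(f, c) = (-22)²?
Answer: 4*I*√223087 ≈ 1889.3*I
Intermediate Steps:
a(f, c) = 484
√(a(-597, -1732) - 3569876) = √(484 - 3569876) = √(-3569392) = 4*I*√223087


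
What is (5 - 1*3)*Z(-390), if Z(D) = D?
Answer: -780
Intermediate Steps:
(5 - 1*3)*Z(-390) = (5 - 1*3)*(-390) = (5 - 3)*(-390) = 2*(-390) = -780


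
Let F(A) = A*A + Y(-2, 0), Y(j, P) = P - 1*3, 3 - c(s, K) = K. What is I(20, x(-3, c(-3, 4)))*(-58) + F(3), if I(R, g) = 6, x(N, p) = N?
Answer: -342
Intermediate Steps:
c(s, K) = 3 - K
Y(j, P) = -3 + P (Y(j, P) = P - 3 = -3 + P)
F(A) = -3 + A**2 (F(A) = A*A + (-3 + 0) = A**2 - 3 = -3 + A**2)
I(20, x(-3, c(-3, 4)))*(-58) + F(3) = 6*(-58) + (-3 + 3**2) = -348 + (-3 + 9) = -348 + 6 = -342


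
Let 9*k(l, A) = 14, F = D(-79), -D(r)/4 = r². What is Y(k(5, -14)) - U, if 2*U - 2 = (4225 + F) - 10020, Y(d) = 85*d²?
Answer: 2524637/162 ≈ 15584.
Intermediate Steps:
D(r) = -4*r²
F = -24964 (F = -4*(-79)² = -4*6241 = -24964)
k(l, A) = 14/9 (k(l, A) = (⅑)*14 = 14/9)
U = -30757/2 (U = 1 + ((4225 - 24964) - 10020)/2 = 1 + (-20739 - 10020)/2 = 1 + (½)*(-30759) = 1 - 30759/2 = -30757/2 ≈ -15379.)
Y(k(5, -14)) - U = 85*(14/9)² - 1*(-30757/2) = 85*(196/81) + 30757/2 = 16660/81 + 30757/2 = 2524637/162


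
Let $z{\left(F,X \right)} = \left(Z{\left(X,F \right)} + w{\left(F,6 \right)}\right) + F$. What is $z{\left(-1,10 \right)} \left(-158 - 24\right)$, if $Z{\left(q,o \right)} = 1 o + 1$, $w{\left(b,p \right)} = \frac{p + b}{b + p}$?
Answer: $0$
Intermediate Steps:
$w{\left(b,p \right)} = 1$ ($w{\left(b,p \right)} = \frac{b + p}{b + p} = 1$)
$Z{\left(q,o \right)} = 1 + o$ ($Z{\left(q,o \right)} = o + 1 = 1 + o$)
$z{\left(F,X \right)} = 2 + 2 F$ ($z{\left(F,X \right)} = \left(\left(1 + F\right) + 1\right) + F = \left(2 + F\right) + F = 2 + 2 F$)
$z{\left(-1,10 \right)} \left(-158 - 24\right) = \left(2 + 2 \left(-1\right)\right) \left(-158 - 24\right) = \left(2 - 2\right) \left(-182\right) = 0 \left(-182\right) = 0$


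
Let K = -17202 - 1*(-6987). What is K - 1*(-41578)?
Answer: 31363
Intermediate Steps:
K = -10215 (K = -17202 + 6987 = -10215)
K - 1*(-41578) = -10215 - 1*(-41578) = -10215 + 41578 = 31363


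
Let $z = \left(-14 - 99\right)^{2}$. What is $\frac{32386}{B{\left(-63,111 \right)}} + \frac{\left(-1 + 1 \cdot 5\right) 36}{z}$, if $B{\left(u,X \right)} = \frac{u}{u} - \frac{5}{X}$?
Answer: $\frac{22951301919}{676757} \approx 33914.0$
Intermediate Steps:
$B{\left(u,X \right)} = 1 - \frac{5}{X}$
$z = 12769$ ($z = \left(-113\right)^{2} = 12769$)
$\frac{32386}{B{\left(-63,111 \right)}} + \frac{\left(-1 + 1 \cdot 5\right) 36}{z} = \frac{32386}{\frac{1}{111} \left(-5 + 111\right)} + \frac{\left(-1 + 1 \cdot 5\right) 36}{12769} = \frac{32386}{\frac{1}{111} \cdot 106} + \left(-1 + 5\right) 36 \cdot \frac{1}{12769} = \frac{32386}{\frac{106}{111}} + 4 \cdot 36 \cdot \frac{1}{12769} = 32386 \cdot \frac{111}{106} + 144 \cdot \frac{1}{12769} = \frac{1797423}{53} + \frac{144}{12769} = \frac{22951301919}{676757}$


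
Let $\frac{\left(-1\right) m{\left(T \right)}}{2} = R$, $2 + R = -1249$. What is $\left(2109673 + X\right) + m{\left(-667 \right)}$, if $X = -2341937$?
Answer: $-229762$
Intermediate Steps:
$R = -1251$ ($R = -2 - 1249 = -1251$)
$m{\left(T \right)} = 2502$ ($m{\left(T \right)} = \left(-2\right) \left(-1251\right) = 2502$)
$\left(2109673 + X\right) + m{\left(-667 \right)} = \left(2109673 - 2341937\right) + 2502 = -232264 + 2502 = -229762$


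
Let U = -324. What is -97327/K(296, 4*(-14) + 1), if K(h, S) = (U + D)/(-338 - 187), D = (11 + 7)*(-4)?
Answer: -17032225/132 ≈ -1.2903e+5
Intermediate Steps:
D = -72 (D = 18*(-4) = -72)
K(h, S) = 132/175 (K(h, S) = (-324 - 72)/(-338 - 187) = -396/(-525) = -396*(-1/525) = 132/175)
-97327/K(296, 4*(-14) + 1) = -97327/132/175 = -97327*175/132 = -17032225/132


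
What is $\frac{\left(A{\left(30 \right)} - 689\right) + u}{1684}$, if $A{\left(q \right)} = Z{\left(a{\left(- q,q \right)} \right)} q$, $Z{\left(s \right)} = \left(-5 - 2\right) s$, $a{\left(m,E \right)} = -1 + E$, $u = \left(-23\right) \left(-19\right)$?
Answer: $- \frac{3171}{842} \approx -3.766$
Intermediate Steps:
$u = 437$
$Z{\left(s \right)} = - 7 s$
$A{\left(q \right)} = q \left(7 - 7 q\right)$ ($A{\left(q \right)} = - 7 \left(-1 + q\right) q = \left(7 - 7 q\right) q = q \left(7 - 7 q\right)$)
$\frac{\left(A{\left(30 \right)} - 689\right) + u}{1684} = \frac{\left(7 \cdot 30 \left(1 - 30\right) - 689\right) + 437}{1684} = \left(\left(7 \cdot 30 \left(1 - 30\right) - 689\right) + 437\right) \frac{1}{1684} = \left(\left(7 \cdot 30 \left(-29\right) - 689\right) + 437\right) \frac{1}{1684} = \left(\left(-6090 - 689\right) + 437\right) \frac{1}{1684} = \left(-6779 + 437\right) \frac{1}{1684} = \left(-6342\right) \frac{1}{1684} = - \frac{3171}{842}$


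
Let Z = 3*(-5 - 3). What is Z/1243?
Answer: -24/1243 ≈ -0.019308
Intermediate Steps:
Z = -24 (Z = 3*(-8) = -24)
Z/1243 = -24/1243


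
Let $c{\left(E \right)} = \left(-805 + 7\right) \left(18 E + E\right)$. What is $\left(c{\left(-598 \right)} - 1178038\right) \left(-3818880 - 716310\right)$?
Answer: $-35777379209220$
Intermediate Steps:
$c{\left(E \right)} = - 15162 E$ ($c{\left(E \right)} = - 798 \cdot 19 E = - 15162 E$)
$\left(c{\left(-598 \right)} - 1178038\right) \left(-3818880 - 716310\right) = \left(\left(-15162\right) \left(-598\right) - 1178038\right) \left(-3818880 - 716310\right) = \left(9066876 - 1178038\right) \left(-4535190\right) = 7888838 \left(-4535190\right) = -35777379209220$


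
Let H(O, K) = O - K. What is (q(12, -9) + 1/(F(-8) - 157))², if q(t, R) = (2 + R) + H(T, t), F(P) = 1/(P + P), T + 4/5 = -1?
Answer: 68346690624/157879225 ≈ 432.90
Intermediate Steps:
T = -9/5 (T = -⅘ - 1 = -9/5 ≈ -1.8000)
F(P) = 1/(2*P)
q(t, R) = ⅕ + R - t (q(t, R) = (2 + R) + (-9/5 - t) = ⅕ + R - t)
(q(12, -9) + 1/(F(-8) - 157))² = ((⅕ - 9 - 1*12) + 1/((½)/(-8) - 157))² = ((⅕ - 9 - 12) + 1/((½)*(-⅛) - 157))² = (-104/5 + 1/(-1/16 - 157))² = (-104/5 + 1/(-2513/16))² = (-104/5 - 16/2513)² = (-261432/12565)² = 68346690624/157879225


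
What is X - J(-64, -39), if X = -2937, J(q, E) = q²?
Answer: -7033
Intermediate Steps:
X - J(-64, -39) = -2937 - 1*(-64)² = -2937 - 1*4096 = -2937 - 4096 = -7033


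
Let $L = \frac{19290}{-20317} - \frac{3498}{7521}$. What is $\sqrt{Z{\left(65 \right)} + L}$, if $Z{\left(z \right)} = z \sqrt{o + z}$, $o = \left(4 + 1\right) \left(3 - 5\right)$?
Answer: $\frac{\sqrt{-3669828778667788 + 168632463974582465 \sqrt{55}}}{50934719} \approx 21.923$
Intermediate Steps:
$o = -10$ ($o = 5 \left(-2\right) = -10$)
$L = - \frac{72049652}{50934719}$ ($L = 19290 \left(- \frac{1}{20317}\right) - \frac{1166}{2507} = - \frac{19290}{20317} - \frac{1166}{2507} = - \frac{72049652}{50934719} \approx -1.4145$)
$Z{\left(z \right)} = z \sqrt{-10 + z}$
$\sqrt{Z{\left(65 \right)} + L} = \sqrt{65 \sqrt{-10 + 65} - \frac{72049652}{50934719}} = \sqrt{65 \sqrt{55} - \frac{72049652}{50934719}} = \sqrt{- \frac{72049652}{50934719} + 65 \sqrt{55}}$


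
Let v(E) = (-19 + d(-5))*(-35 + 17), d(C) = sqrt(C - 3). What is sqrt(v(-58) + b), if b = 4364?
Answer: sqrt(4706 - 36*I*sqrt(2)) ≈ 68.601 - 0.3711*I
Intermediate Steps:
d(C) = sqrt(-3 + C)
v(E) = 342 - 36*I*sqrt(2) (v(E) = (-19 + sqrt(-3 - 5))*(-35 + 17) = (-19 + sqrt(-8))*(-18) = (-19 + 2*I*sqrt(2))*(-18) = 342 - 36*I*sqrt(2))
sqrt(v(-58) + b) = sqrt((342 - 36*I*sqrt(2)) + 4364) = sqrt(4706 - 36*I*sqrt(2))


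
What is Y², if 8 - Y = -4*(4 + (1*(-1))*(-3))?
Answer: 1296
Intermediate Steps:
Y = 36 (Y = 8 - (-4)*(4 + (1*(-1))*(-3)) = 8 - (-4)*(4 - 1*(-3)) = 8 - (-4)*(4 + 3) = 8 - (-4)*7 = 8 - 1*(-28) = 8 + 28 = 36)
Y² = 36² = 1296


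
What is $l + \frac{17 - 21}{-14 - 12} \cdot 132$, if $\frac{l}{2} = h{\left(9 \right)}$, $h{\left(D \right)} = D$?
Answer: $\frac{498}{13} \approx 38.308$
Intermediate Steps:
$l = 18$ ($l = 2 \cdot 9 = 18$)
$l + \frac{17 - 21}{-14 - 12} \cdot 132 = 18 + \frac{17 - 21}{-14 - 12} \cdot 132 = 18 + - \frac{4}{-26} \cdot 132 = 18 + \left(-4\right) \left(- \frac{1}{26}\right) 132 = 18 + \frac{2}{13} \cdot 132 = 18 + \frac{264}{13} = \frac{498}{13}$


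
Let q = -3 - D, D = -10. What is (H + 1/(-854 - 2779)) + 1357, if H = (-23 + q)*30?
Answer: 3186140/3633 ≈ 877.00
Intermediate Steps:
q = 7 (q = -3 - 1*(-10) = -3 + 10 = 7)
H = -480 (H = (-23 + 7)*30 = -16*30 = -480)
(H + 1/(-854 - 2779)) + 1357 = (-480 + 1/(-854 - 2779)) + 1357 = (-480 + 1/(-3633)) + 1357 = (-480 - 1/3633) + 1357 = -1743841/3633 + 1357 = 3186140/3633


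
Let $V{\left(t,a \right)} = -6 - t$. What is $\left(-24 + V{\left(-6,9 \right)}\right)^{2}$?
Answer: $576$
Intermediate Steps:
$\left(-24 + V{\left(-6,9 \right)}\right)^{2} = \left(-24 - 0\right)^{2} = \left(-24 + \left(-6 + 6\right)\right)^{2} = \left(-24 + 0\right)^{2} = \left(-24\right)^{2} = 576$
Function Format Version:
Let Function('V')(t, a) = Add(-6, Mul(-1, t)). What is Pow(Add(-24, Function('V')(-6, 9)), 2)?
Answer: 576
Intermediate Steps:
Pow(Add(-24, Function('V')(-6, 9)), 2) = Pow(Add(-24, Add(-6, Mul(-1, -6))), 2) = Pow(Add(-24, Add(-6, 6)), 2) = Pow(Add(-24, 0), 2) = Pow(-24, 2) = 576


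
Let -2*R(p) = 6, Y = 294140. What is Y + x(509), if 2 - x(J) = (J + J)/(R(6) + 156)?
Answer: 45002708/153 ≈ 2.9414e+5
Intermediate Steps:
R(p) = -3 (R(p) = -1/2*6 = -3)
x(J) = 2 - 2*J/153 (x(J) = 2 - (J + J)/(-3 + 156) = 2 - 2*J/153)
Y + x(509) = 294140 + (2 - 2/153*509) = 294140 + (2 - 1018/153) = 294140 - 712/153 = 45002708/153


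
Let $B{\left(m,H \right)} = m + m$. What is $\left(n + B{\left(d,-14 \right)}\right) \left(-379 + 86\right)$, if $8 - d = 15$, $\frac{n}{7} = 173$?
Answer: $-350721$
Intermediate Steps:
$n = 1211$ ($n = 7 \cdot 173 = 1211$)
$d = -7$ ($d = 8 - 15 = -7$)
$B{\left(m,H \right)} = 2 m$
$\left(n + B{\left(d,-14 \right)}\right) \left(-379 + 86\right) = \left(1211 + 2 \left(-7\right)\right) \left(-379 + 86\right) = \left(1211 - 14\right) \left(-293\right) = 1197 \left(-293\right) = -350721$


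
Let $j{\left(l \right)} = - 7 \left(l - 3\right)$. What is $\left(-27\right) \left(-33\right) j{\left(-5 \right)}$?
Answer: $49896$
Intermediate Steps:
$j{\left(l \right)} = 21 - 7 l$ ($j{\left(l \right)} = - 7 \left(-3 + l\right) = 21 - 7 l$)
$\left(-27\right) \left(-33\right) j{\left(-5 \right)} = \left(-27\right) \left(-33\right) \left(21 - -35\right) = 891 \left(21 + 35\right) = 891 \cdot 56 = 49896$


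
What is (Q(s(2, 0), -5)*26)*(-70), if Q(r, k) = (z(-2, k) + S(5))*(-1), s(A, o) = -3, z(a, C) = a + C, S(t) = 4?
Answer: -5460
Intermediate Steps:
z(a, C) = C + a
Q(r, k) = -2 - k (Q(r, k) = ((k - 2) + 4)*(-1) = ((-2 + k) + 4)*(-1) = (2 + k)*(-1) = -2 - k)
(Q(s(2, 0), -5)*26)*(-70) = ((-2 - 1*(-5))*26)*(-70) = ((-2 + 5)*26)*(-70) = (3*26)*(-70) = 78*(-70) = -5460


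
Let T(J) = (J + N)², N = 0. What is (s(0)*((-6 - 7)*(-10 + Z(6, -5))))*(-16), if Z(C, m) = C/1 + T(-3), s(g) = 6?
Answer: 6240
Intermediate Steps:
T(J) = J² (T(J) = (J + 0)² = J²)
Z(C, m) = 9 + C (Z(C, m) = C/1 + (-3)² = C*1 + 9 = C + 9 = 9 + C)
(s(0)*((-6 - 7)*(-10 + Z(6, -5))))*(-16) = (6*((-6 - 7)*(-10 + (9 + 6))))*(-16) = (6*(-13*(-10 + 15)))*(-16) = (6*(-13*5))*(-16) = (6*(-65))*(-16) = -390*(-16) = 6240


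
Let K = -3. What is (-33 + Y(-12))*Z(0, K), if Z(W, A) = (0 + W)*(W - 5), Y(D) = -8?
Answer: 0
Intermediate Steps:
Z(W, A) = W*(-5 + W)
(-33 + Y(-12))*Z(0, K) = (-33 - 8)*(0*(-5 + 0)) = -0*(-5) = -41*0 = 0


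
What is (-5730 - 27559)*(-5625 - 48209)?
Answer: 1792080026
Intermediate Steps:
(-5730 - 27559)*(-5625 - 48209) = -33289*(-53834) = 1792080026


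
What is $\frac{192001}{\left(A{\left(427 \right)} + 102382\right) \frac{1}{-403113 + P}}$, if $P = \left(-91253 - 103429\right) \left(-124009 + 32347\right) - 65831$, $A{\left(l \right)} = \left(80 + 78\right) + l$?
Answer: $\frac{3426156572152540}{102967} \approx 3.3274 \cdot 10^{10}$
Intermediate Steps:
$A{\left(l \right)} = 158 + l$
$P = 17844875653$ ($P = \left(-194682\right) \left(-91662\right) - 65831 = 17844941484 - 65831 = 17844875653$)
$\frac{192001}{\left(A{\left(427 \right)} + 102382\right) \frac{1}{-403113 + P}} = \frac{192001}{\left(\left(158 + 427\right) + 102382\right) \frac{1}{-403113 + 17844875653}} = \frac{192001}{\left(585 + 102382\right) \frac{1}{17844472540}} = \frac{192001}{102967 \cdot \frac{1}{17844472540}} = \frac{192001}{\frac{102967}{17844472540}} = 192001 \cdot \frac{17844472540}{102967} = \frac{3426156572152540}{102967}$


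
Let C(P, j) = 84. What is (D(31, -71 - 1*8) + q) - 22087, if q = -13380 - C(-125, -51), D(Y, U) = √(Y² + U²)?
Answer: -35551 + √7202 ≈ -35466.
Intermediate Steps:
D(Y, U) = √(U² + Y²)
q = -13464 (q = -13380 - 1*84 = -13380 - 84 = -13464)
(D(31, -71 - 1*8) + q) - 22087 = (√((-71 - 1*8)² + 31²) - 13464) - 22087 = (√((-71 - 8)² + 961) - 13464) - 22087 = (√((-79)² + 961) - 13464) - 22087 = (√(6241 + 961) - 13464) - 22087 = (√7202 - 13464) - 22087 = (-13464 + √7202) - 22087 = -35551 + √7202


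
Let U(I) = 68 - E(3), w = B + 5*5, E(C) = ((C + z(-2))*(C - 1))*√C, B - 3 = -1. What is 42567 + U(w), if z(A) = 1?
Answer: 42635 - 8*√3 ≈ 42621.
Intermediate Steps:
B = 2 (B = 3 - 1 = 2)
E(C) = √C*(1 + C)*(-1 + C) (E(C) = ((C + 1)*(C - 1))*√C = ((1 + C)*(-1 + C))*√C = √C*(1 + C)*(-1 + C))
w = 27 (w = 2 + 5*5 = 2 + 25 = 27)
U(I) = 68 - 8*√3 (U(I) = 68 - √3*(-1 + 3²) = 68 - √3*(-1 + 9) = 68 - √3*8 = 68 - 8*√3)
42567 + U(w) = 42567 + (68 - 8*√3) = 42635 - 8*√3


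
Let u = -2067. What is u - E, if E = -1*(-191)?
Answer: -2258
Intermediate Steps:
E = 191
u - E = -2067 - 1*191 = -2067 - 191 = -2258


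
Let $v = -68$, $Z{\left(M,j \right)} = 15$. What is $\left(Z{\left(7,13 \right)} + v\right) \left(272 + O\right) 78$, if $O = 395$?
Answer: $-2757378$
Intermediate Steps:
$\left(Z{\left(7,13 \right)} + v\right) \left(272 + O\right) 78 = \left(15 - 68\right) \left(272 + 395\right) 78 = \left(-53\right) 667 \cdot 78 = \left(-35351\right) 78 = -2757378$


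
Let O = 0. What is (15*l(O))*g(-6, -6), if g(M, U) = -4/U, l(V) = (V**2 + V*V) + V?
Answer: 0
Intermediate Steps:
l(V) = V + 2*V**2 (l(V) = (V**2 + V**2) + V = 2*V**2 + V = V + 2*V**2)
(15*l(O))*g(-6, -6) = (15*(0*(1 + 2*0)))*(-4/(-6)) = (15*(0*(1 + 0)))*(-4*(-1/6)) = (15*(0*1))*(2/3) = (15*0)*(2/3) = 0*(2/3) = 0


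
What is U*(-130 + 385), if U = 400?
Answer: 102000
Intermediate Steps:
U*(-130 + 385) = 400*(-130 + 385) = 400*255 = 102000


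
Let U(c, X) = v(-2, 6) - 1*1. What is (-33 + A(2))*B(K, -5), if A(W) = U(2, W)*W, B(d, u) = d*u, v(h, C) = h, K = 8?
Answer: 1560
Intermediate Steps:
U(c, X) = -3 (U(c, X) = -2 - 1*1 = -2 - 1 = -3)
A(W) = -3*W
(-33 + A(2))*B(K, -5) = (-33 - 3*2)*(8*(-5)) = (-33 - 6)*(-40) = -39*(-40) = 1560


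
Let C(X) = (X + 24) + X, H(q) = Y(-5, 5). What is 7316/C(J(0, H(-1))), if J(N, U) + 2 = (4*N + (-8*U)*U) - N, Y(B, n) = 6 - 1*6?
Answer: 1829/5 ≈ 365.80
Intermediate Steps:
Y(B, n) = 0 (Y(B, n) = 6 - 6 = 0)
H(q) = 0
J(N, U) = -2 - 8*U**2 + 3*N (J(N, U) = -2 + ((4*N + (-8*U)*U) - N) = -2 + ((4*N - 8*U**2) - N) = -2 + ((-8*U**2 + 4*N) - N) = -2 + (-8*U**2 + 3*N) = -2 - 8*U**2 + 3*N)
C(X) = 24 + 2*X (C(X) = (24 + X) + X = 24 + 2*X)
7316/C(J(0, H(-1))) = 7316/(24 + 2*(-2 - 8*0**2 + 3*0)) = 7316/(24 + 2*(-2 - 8*0 + 0)) = 7316/(24 + 2*(-2 + 0 + 0)) = 7316/(24 + 2*(-2)) = 7316/(24 - 4) = 7316/20 = 7316*(1/20) = 1829/5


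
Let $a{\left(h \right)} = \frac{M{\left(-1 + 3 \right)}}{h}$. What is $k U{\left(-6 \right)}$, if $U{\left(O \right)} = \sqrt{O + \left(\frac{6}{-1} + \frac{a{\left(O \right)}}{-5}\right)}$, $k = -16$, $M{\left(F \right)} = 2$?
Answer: $- \frac{16 i \sqrt{2685}}{15} \approx - 55.271 i$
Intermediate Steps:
$a{\left(h \right)} = \frac{2}{h}$
$U{\left(O \right)} = \sqrt{-6 + O - \frac{2}{5 O}}$ ($U{\left(O \right)} = \sqrt{O + \left(\frac{6}{-1} + \frac{2 \frac{1}{O}}{-5}\right)} = \sqrt{O + \left(6 \left(-1\right) + \frac{2}{O} \left(- \frac{1}{5}\right)\right)} = \sqrt{O - \left(6 + \frac{2}{5 O}\right)} = \sqrt{-6 + O - \frac{2}{5 O}}$)
$k U{\left(-6 \right)} = - 16 \frac{\sqrt{-150 - \frac{10}{-6} + 25 \left(-6\right)}}{5} = - 16 \frac{\sqrt{-150 - - \frac{5}{3} - 150}}{5} = - 16 \frac{\sqrt{-150 + \frac{5}{3} - 150}}{5} = - 16 \frac{\sqrt{- \frac{895}{3}}}{5} = - 16 \frac{\frac{1}{3} i \sqrt{2685}}{5} = - 16 \frac{i \sqrt{2685}}{15} = - \frac{16 i \sqrt{2685}}{15}$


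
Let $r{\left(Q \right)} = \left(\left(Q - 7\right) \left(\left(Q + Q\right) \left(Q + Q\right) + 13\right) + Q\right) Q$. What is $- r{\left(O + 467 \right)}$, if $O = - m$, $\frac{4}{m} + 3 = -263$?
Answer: $- \frac{58645967473517872519}{312900721} \approx -1.8743 \cdot 10^{11}$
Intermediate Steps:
$m = - \frac{2}{133}$ ($m = \frac{4}{-3 - 263} = \frac{4}{-266} = 4 \left(- \frac{1}{266}\right) = - \frac{2}{133} \approx -0.015038$)
$O = \frac{2}{133}$ ($O = \left(-1\right) \left(- \frac{2}{133}\right) = \frac{2}{133} \approx 0.015038$)
$r{\left(Q \right)} = Q \left(Q + \left(-7 + Q\right) \left(13 + 4 Q^{2}\right)\right)$ ($r{\left(Q \right)} = \left(\left(-7 + Q\right) \left(2 Q 2 Q + 13\right) + Q\right) Q = \left(\left(-7 + Q\right) \left(4 Q^{2} + 13\right) + Q\right) Q = \left(\left(-7 + Q\right) \left(13 + 4 Q^{2}\right) + Q\right) Q = \left(Q + \left(-7 + Q\right) \left(13 + 4 Q^{2}\right)\right) Q = Q \left(Q + \left(-7 + Q\right) \left(13 + 4 Q^{2}\right)\right)$)
$- r{\left(O + 467 \right)} = - \left(\frac{2}{133} + 467\right) \left(-91 - 28 \left(\frac{2}{133} + 467\right)^{2} + 4 \left(\frac{2}{133} + 467\right)^{3} + 14 \left(\frac{2}{133} + 467\right)\right) = - \frac{62113 \left(-91 - 28 \left(\frac{62113}{133}\right)^{2} + 4 \left(\frac{62113}{133}\right)^{3} + 14 \cdot \frac{62113}{133}\right)}{133} = - \frac{62113 \left(-91 - \frac{15432099076}{2527} + 4 \cdot \frac{239633492476897}{2352637} + \frac{124226}{19}\right)}{133} = - \frac{62113 \left(-91 - \frac{15432099076}{2527} + \frac{958533969907588}{2352637} + \frac{124226}{19}\right)}{133} = - \frac{62113 \cdot 944181853613863}{133 \cdot 2352637} = \left(-1\right) \frac{58645967473517872519}{312900721} = - \frac{58645967473517872519}{312900721}$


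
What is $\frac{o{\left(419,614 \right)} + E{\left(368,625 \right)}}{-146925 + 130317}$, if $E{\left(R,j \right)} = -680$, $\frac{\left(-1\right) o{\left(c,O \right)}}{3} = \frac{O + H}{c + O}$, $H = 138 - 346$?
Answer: $\frac{351829}{8578032} \approx 0.041015$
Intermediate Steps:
$H = -208$
$o{\left(c,O \right)} = - \frac{3 \left(-208 + O\right)}{O + c}$ ($o{\left(c,O \right)} = - 3 \frac{O - 208}{c + O} = - 3 \frac{-208 + O}{O + c} = - \frac{3 \left(-208 + O\right)}{O + c}$)
$\frac{o{\left(419,614 \right)} + E{\left(368,625 \right)}}{-146925 + 130317} = \frac{\frac{3 \left(208 - 614\right)}{614 + 419} - 680}{-146925 + 130317} = \frac{\frac{3 \left(208 - 614\right)}{1033} - 680}{-16608} = \left(3 \cdot \frac{1}{1033} \left(-406\right) - 680\right) \left(- \frac{1}{16608}\right) = \left(- \frac{1218}{1033} - 680\right) \left(- \frac{1}{16608}\right) = \left(- \frac{703658}{1033}\right) \left(- \frac{1}{16608}\right) = \frac{351829}{8578032}$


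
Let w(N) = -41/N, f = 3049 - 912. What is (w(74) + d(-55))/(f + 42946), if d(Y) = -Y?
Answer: 4029/3336142 ≈ 0.0012077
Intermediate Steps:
f = 2137
(w(74) + d(-55))/(f + 42946) = (-41/74 - 1*(-55))/(2137 + 42946) = (-41*1/74 + 55)/45083 = (-41/74 + 55)*(1/45083) = (4029/74)*(1/45083) = 4029/3336142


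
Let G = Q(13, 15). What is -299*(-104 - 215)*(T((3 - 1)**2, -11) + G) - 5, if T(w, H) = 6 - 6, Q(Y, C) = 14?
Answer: 1335329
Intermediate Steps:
T(w, H) = 0
G = 14
-299*(-104 - 215)*(T((3 - 1)**2, -11) + G) - 5 = -299*(-104 - 215)*(0 + 14) - 5 = -(-95381)*14 - 5 = -299*(-4466) - 5 = 1335334 - 5 = 1335329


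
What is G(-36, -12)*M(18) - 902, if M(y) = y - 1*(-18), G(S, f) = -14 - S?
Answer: -110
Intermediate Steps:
M(y) = 18 + y (M(y) = y + 18 = 18 + y)
G(-36, -12)*M(18) - 902 = (-14 - 1*(-36))*(18 + 18) - 902 = (-14 + 36)*36 - 902 = 22*36 - 902 = 792 - 902 = -110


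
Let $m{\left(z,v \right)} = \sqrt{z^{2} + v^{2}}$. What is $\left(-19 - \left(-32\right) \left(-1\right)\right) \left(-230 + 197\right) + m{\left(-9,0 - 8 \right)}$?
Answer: $1683 + \sqrt{145} \approx 1695.0$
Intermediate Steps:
$m{\left(z,v \right)} = \sqrt{v^{2} + z^{2}}$
$\left(-19 - \left(-32\right) \left(-1\right)\right) \left(-230 + 197\right) + m{\left(-9,0 - 8 \right)} = \left(-19 - \left(-32\right) \left(-1\right)\right) \left(-230 + 197\right) + \sqrt{\left(0 - 8\right)^{2} + \left(-9\right)^{2}} = \left(-19 - 32\right) \left(-33\right) + \sqrt{\left(0 - 8\right)^{2} + 81} = \left(-19 - 32\right) \left(-33\right) + \sqrt{\left(-8\right)^{2} + 81} = \left(-51\right) \left(-33\right) + \sqrt{64 + 81} = 1683 + \sqrt{145}$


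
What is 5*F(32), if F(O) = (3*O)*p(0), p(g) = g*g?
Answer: 0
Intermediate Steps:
p(g) = g**2
F(O) = 0 (F(O) = (3*O)*0**2 = (3*O)*0 = 0)
5*F(32) = 5*0 = 0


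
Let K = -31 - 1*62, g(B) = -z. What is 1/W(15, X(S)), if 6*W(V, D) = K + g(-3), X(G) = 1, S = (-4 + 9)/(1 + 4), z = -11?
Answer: -3/41 ≈ -0.073171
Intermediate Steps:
S = 1 (S = 5/5 = 5*(1/5) = 1)
g(B) = 11 (g(B) = -1*(-11) = 11)
K = -93 (K = -31 - 62 = -93)
W(V, D) = -41/3 (W(V, D) = (-93 + 11)/6 = (1/6)*(-82) = -41/3)
1/W(15, X(S)) = 1/(-41/3) = -3/41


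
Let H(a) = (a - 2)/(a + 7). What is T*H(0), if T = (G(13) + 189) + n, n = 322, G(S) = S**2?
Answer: -1360/7 ≈ -194.29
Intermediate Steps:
H(a) = (-2 + a)/(7 + a)
T = 680 (T = (13**2 + 189) + 322 = (169 + 189) + 322 = 358 + 322 = 680)
T*H(0) = 680*((-2 + 0)/(7 + 0)) = 680*(-2/7) = -1360/7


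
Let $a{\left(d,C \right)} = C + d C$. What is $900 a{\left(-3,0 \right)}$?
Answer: $0$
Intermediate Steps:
$a{\left(d,C \right)} = C + C d$
$900 a{\left(-3,0 \right)} = 900 \cdot 0 \left(1 - 3\right) = 900 \cdot 0 \left(-2\right) = 900 \cdot 0 = 0$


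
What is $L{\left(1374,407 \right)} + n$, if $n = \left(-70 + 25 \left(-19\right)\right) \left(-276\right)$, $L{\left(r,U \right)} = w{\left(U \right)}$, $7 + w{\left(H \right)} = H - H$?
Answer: $150413$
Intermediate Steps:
$w{\left(H \right)} = -7$ ($w{\left(H \right)} = -7 + \left(H - H\right) = -7 + 0 = -7$)
$L{\left(r,U \right)} = -7$
$n = 150420$ ($n = \left(-70 - 475\right) \left(-276\right) = \left(-545\right) \left(-276\right) = 150420$)
$L{\left(1374,407 \right)} + n = -7 + 150420 = 150413$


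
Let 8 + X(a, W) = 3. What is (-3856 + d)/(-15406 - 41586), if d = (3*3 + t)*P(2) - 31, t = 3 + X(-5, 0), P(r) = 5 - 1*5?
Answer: 299/4384 ≈ 0.068202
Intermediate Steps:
P(r) = 0 (P(r) = 5 - 5 = 0)
X(a, W) = -5 (X(a, W) = -8 + 3 = -5)
t = -2 (t = 3 - 5 = -2)
d = -31 (d = (3*3 - 2)*0 - 31 = (9 - 2)*0 - 31 = 7*0 - 31 = 0 - 31 = -31)
(-3856 + d)/(-15406 - 41586) = (-3856 - 31)/(-15406 - 41586) = -3887/(-56992) = -3887*(-1/56992) = 299/4384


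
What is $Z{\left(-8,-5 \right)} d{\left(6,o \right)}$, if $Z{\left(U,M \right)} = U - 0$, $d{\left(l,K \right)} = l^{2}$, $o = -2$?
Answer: $-288$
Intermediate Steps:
$Z{\left(U,M \right)} = U$ ($Z{\left(U,M \right)} = U + 0 = U$)
$Z{\left(-8,-5 \right)} d{\left(6,o \right)} = - 8 \cdot 6^{2} = \left(-8\right) 36 = -288$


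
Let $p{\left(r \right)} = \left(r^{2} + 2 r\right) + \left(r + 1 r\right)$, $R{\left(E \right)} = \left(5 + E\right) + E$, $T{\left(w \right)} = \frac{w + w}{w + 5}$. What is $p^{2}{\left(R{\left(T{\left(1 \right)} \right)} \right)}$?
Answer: $\frac{243049}{81} \approx 3000.6$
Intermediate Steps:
$T{\left(w \right)} = \frac{2 w}{5 + w}$
$R{\left(E \right)} = 5 + 2 E$
$p{\left(r \right)} = r^{2} + 4 r$ ($p{\left(r \right)} = \left(r^{2} + 2 r\right) + \left(r + r\right) = \left(r^{2} + 2 r\right) + 2 r = r^{2} + 4 r$)
$p^{2}{\left(R{\left(T{\left(1 \right)} \right)} \right)} = \left(\left(5 + 2 \cdot 2 \cdot 1 \frac{1}{5 + 1}\right) \left(4 + \left(5 + 2 \cdot 2 \cdot 1 \frac{1}{5 + 1}\right)\right)\right)^{2} = \left(\left(5 + 2 \cdot 2 \cdot 1 \cdot \frac{1}{6}\right) \left(4 + \left(5 + 2 \cdot 2 \cdot 1 \cdot \frac{1}{6}\right)\right)\right)^{2} = \left(\left(5 + 2 \cdot \frac{1}{3}\right) \left(4 + \left(5 + 2 \cdot \frac{1}{3}\right)\right)\right)^{2} = \left(\left(5 + \frac{2}{3}\right) \left(4 + \left(5 + \frac{2}{3}\right)\right)\right)^{2} = \left(\frac{17 \left(4 + \frac{17}{3}\right)}{3}\right)^{2} = \left(\frac{17}{3} \cdot \frac{29}{3}\right)^{2} = \left(\frac{493}{9}\right)^{2} = \frac{243049}{81}$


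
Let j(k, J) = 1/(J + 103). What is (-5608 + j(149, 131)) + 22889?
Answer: 4043755/234 ≈ 17281.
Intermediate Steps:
j(k, J) = 1/(103 + J)
(-5608 + j(149, 131)) + 22889 = (-5608 + 1/(103 + 131)) + 22889 = (-5608 + 1/234) + 22889 = -1312271/234 + 22889 = 4043755/234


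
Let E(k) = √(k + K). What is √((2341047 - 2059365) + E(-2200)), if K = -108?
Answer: √(281682 + 2*I*√577) ≈ 530.74 + 0.045*I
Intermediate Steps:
E(k) = √(-108 + k) (E(k) = √(k - 108) = √(-108 + k))
√((2341047 - 2059365) + E(-2200)) = √((2341047 - 2059365) + √(-108 - 2200)) = √(281682 + √(-2308)) = √(281682 + 2*I*√577)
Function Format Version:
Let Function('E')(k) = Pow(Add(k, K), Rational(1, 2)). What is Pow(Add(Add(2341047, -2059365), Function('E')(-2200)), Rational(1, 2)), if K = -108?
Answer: Pow(Add(281682, Mul(2, I, Pow(577, Rational(1, 2)))), Rational(1, 2)) ≈ Add(530.74, Mul(0.045, I))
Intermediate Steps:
Function('E')(k) = Pow(Add(-108, k), Rational(1, 2)) (Function('E')(k) = Pow(Add(k, -108), Rational(1, 2)) = Pow(Add(-108, k), Rational(1, 2)))
Pow(Add(Add(2341047, -2059365), Function('E')(-2200)), Rational(1, 2)) = Pow(Add(Add(2341047, -2059365), Pow(Add(-108, -2200), Rational(1, 2))), Rational(1, 2)) = Pow(Add(281682, Pow(-2308, Rational(1, 2))), Rational(1, 2)) = Pow(Add(281682, Mul(2, I, Pow(577, Rational(1, 2)))), Rational(1, 2))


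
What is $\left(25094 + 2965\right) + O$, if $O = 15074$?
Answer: $43133$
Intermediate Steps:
$\left(25094 + 2965\right) + O = \left(25094 + 2965\right) + 15074 = 28059 + 15074 = 43133$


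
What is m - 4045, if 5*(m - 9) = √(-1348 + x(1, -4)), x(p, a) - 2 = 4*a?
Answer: -4036 + I*√1362/5 ≈ -4036.0 + 7.3811*I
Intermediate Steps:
x(p, a) = 2 + 4*a
m = 9 + I*√1362/5 (m = 9 + √(-1348 + (2 + 4*(-4)))/5 = 9 + √(-1348 + (2 - 16))/5 = 9 + √(-1348 - 14)/5 = 9 + √(-1362)/5 = 9 + (I*√1362)/5 = 9 + I*√1362/5 ≈ 9.0 + 7.3811*I)
m - 4045 = (9 + I*√1362/5) - 4045 = -4036 + I*√1362/5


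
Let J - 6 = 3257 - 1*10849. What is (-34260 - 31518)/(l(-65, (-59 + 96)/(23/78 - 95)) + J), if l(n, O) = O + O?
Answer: 242951043/28021777 ≈ 8.6701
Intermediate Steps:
J = -7586 (J = 6 + (3257 - 1*10849) = 6 + (3257 - 10849) = 6 - 7592 = -7586)
l(n, O) = 2*O
(-34260 - 31518)/(l(-65, (-59 + 96)/(23/78 - 95)) + J) = (-34260 - 31518)/(2*((-59 + 96)/(23/78 - 95)) - 7586) = -65778/(2*(37/(23*(1/78) - 95)) - 7586) = -65778/(2*(37/(23/78 - 95)) - 7586) = -65778/(2*(37/(-7387/78)) - 7586) = -65778/(2*(37*(-78/7387)) - 7586) = -65778/(2*(-2886/7387) - 7586) = -65778/(-5772/7387 - 7586) = -65778/(-56043554/7387) = -65778*(-7387/56043554) = 242951043/28021777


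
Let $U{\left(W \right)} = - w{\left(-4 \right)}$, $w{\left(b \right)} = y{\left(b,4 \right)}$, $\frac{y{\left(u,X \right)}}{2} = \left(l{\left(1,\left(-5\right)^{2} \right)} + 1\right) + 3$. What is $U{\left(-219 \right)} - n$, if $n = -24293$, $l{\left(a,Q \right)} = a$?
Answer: $24283$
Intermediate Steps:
$y{\left(u,X \right)} = 10$ ($y{\left(u,X \right)} = 2 \left(\left(1 + 1\right) + 3\right) = 2 \left(2 + 3\right) = 2 \cdot 5 = 10$)
$w{\left(b \right)} = 10$
$U{\left(W \right)} = -10$ ($U{\left(W \right)} = \left(-1\right) 10 = -10$)
$U{\left(-219 \right)} - n = -10 - -24293 = -10 + 24293 = 24283$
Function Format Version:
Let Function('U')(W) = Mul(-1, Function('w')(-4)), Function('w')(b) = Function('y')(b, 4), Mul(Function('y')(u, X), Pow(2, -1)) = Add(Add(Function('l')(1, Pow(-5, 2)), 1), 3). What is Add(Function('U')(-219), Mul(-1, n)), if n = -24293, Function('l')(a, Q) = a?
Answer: 24283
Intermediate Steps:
Function('y')(u, X) = 10 (Function('y')(u, X) = Mul(2, Add(Add(1, 1), 3)) = Mul(2, Add(2, 3)) = Mul(2, 5) = 10)
Function('w')(b) = 10
Function('U')(W) = -10 (Function('U')(W) = Mul(-1, 10) = -10)
Add(Function('U')(-219), Mul(-1, n)) = Add(-10, Mul(-1, -24293)) = Add(-10, 24293) = 24283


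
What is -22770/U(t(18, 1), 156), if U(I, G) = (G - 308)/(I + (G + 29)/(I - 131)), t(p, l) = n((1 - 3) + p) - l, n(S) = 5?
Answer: 193545/508 ≈ 380.99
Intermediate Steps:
t(p, l) = 5 - l
U(I, G) = (-308 + G)/(I + (29 + G)/(-131 + I))
-22770/U(t(18, 1), 156) = -22770*(29 + 156 + (5 - 1*1)**2 - 131*(5 - 1*1))/(40348 - 308*(5 - 1*1) - 131*156 + 156*(5 - 1*1)) = -22770*(29 + 156 + (5 - 1)**2 - 131*(5 - 1))/(40348 - 308*(5 - 1) - 20436 + 156*(5 - 1)) = -22770*(29 + 156 + 4**2 - 131*4)/(40348 - 308*4 - 20436 + 156*4) = -22770*(29 + 156 + 16 - 524)/(40348 - 1232 - 20436 + 624) = -22770/(19304/(-323)) = -22770/((-1/323*19304)) = -22770/(-1016/17) = -22770*(-17/1016) = 193545/508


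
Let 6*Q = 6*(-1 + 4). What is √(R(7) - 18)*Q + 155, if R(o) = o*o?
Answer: 155 + 3*√31 ≈ 171.70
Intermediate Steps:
R(o) = o²
Q = 3 (Q = (6*(-1 + 4))/6 = (6*3)/6 = (⅙)*18 = 3)
√(R(7) - 18)*Q + 155 = √(7² - 18)*3 + 155 = √(49 - 18)*3 + 155 = √31*3 + 155 = 3*√31 + 155 = 155 + 3*√31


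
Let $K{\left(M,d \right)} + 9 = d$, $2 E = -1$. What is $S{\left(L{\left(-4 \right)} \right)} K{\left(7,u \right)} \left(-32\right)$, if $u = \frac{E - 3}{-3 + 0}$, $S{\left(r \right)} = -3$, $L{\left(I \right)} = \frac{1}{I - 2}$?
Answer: $-752$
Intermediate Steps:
$E = - \frac{1}{2}$ ($E = \frac{1}{2} \left(-1\right) = - \frac{1}{2} \approx -0.5$)
$L{\left(I \right)} = \frac{1}{-2 + I}$
$u = \frac{7}{6}$ ($u = \frac{- \frac{1}{2} - 3}{-3 + 0} = - \frac{7}{2 \left(-3\right)} = \left(- \frac{7}{2}\right) \left(- \frac{1}{3}\right) = \frac{7}{6} \approx 1.1667$)
$K{\left(M,d \right)} = -9 + d$
$S{\left(L{\left(-4 \right)} \right)} K{\left(7,u \right)} \left(-32\right) = - 3 \left(-9 + \frac{7}{6}\right) \left(-32\right) = \left(-3\right) \left(- \frac{47}{6}\right) \left(-32\right) = \frac{47}{2} \left(-32\right) = -752$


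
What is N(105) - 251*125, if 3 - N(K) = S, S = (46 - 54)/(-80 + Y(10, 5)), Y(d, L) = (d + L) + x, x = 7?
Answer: -909792/29 ≈ -31372.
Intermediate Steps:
Y(d, L) = 7 + L + d (Y(d, L) = (d + L) + 7 = (L + d) + 7 = 7 + L + d)
S = 4/29 (S = (46 - 54)/(-80 + (7 + 5 + 10)) = -8/(-80 + 22) = -8/(-58) = -8*(-1/58) = 4/29 ≈ 0.13793)
N(K) = 83/29 (N(K) = 3 - 1*4/29 = 3 - 4/29 = 83/29)
N(105) - 251*125 = 83/29 - 251*125 = 83/29 - 31375 = -909792/29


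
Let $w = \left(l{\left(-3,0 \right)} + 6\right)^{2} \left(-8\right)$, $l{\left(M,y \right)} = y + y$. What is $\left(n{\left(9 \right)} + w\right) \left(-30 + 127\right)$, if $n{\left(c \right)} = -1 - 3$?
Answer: $-28324$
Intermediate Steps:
$l{\left(M,y \right)} = 2 y$
$w = -288$ ($w = \left(2 \cdot 0 + 6\right)^{2} \left(-8\right) = \left(0 + 6\right)^{2} \left(-8\right) = 6^{2} \left(-8\right) = 36 \left(-8\right) = -288$)
$n{\left(c \right)} = -4$ ($n{\left(c \right)} = -1 - 3 = -4$)
$\left(n{\left(9 \right)} + w\right) \left(-30 + 127\right) = \left(-4 - 288\right) \left(-30 + 127\right) = \left(-292\right) 97 = -28324$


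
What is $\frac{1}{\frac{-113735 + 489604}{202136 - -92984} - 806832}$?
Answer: $- \frac{295120}{238111883971} \approx -1.2394 \cdot 10^{-6}$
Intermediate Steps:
$\frac{1}{\frac{-113735 + 489604}{202136 - -92984} - 806832} = \frac{1}{\frac{375869}{202136 + 92984} - 806832} = \frac{1}{\frac{375869}{295120} - 806832} = \frac{1}{- \frac{238111883971}{295120}} = - \frac{295120}{238111883971}$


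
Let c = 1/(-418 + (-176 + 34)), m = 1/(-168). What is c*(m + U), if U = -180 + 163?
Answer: 2857/94080 ≈ 0.030368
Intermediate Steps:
U = -17
m = -1/168 ≈ -0.0059524
c = -1/560 (c = 1/(-418 - 142) = 1/(-560) = -1/560 ≈ -0.0017857)
c*(m + U) = -(-1/168 - 17)/560 = -1/560*(-2857/168) = 2857/94080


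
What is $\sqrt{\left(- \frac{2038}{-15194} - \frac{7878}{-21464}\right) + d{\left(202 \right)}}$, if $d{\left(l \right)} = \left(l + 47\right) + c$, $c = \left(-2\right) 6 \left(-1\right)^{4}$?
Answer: $\frac{\sqrt{394685647548735689}}{40765502} \approx 15.411$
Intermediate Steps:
$c = -12$ ($c = \left(-12\right) 1 = -12$)
$d{\left(l \right)} = 35 + l$ ($d{\left(l \right)} = \left(l + 47\right) - 12 = \left(47 + l\right) - 12 = 35 + l$)
$\sqrt{\left(- \frac{2038}{-15194} - \frac{7878}{-21464}\right) + d{\left(202 \right)}} = \sqrt{\left(- \frac{2038}{-15194} - \frac{7878}{-21464}\right) + \left(35 + 202\right)} = \sqrt{\left(\left(-2038\right) \left(- \frac{1}{15194}\right) - - \frac{3939}{10732}\right) + 237} = \sqrt{\left(\frac{1019}{7597} + \frac{3939}{10732}\right) + 237} = \sqrt{\frac{40860491}{81531004} + 237} = \sqrt{\frac{19363708439}{81531004}} = \frac{\sqrt{394685647548735689}}{40765502}$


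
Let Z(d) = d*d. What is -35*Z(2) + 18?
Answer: -122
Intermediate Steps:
Z(d) = d**2
-35*Z(2) + 18 = -35*2**2 + 18 = -35*4 + 18 = -140 + 18 = -122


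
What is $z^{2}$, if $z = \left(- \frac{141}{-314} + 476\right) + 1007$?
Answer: $\frac{216972434809}{98596} \approx 2.2006 \cdot 10^{6}$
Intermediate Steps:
$z = \frac{465803}{314}$ ($z = \left(\left(-141\right) \left(- \frac{1}{314}\right) + 476\right) + 1007 = \left(\frac{141}{314} + 476\right) + 1007 = \frac{149605}{314} + 1007 = \frac{465803}{314} \approx 1483.4$)
$z^{2} = \left(\frac{465803}{314}\right)^{2} = \frac{216972434809}{98596}$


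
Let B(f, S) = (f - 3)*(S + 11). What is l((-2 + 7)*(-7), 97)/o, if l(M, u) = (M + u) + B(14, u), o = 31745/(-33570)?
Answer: -8392500/6349 ≈ -1321.9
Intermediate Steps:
o = -6349/6714 (o = 31745*(-1/33570) = -6349/6714 ≈ -0.94564)
B(f, S) = (-3 + f)*(11 + S)
l(M, u) = 121 + M + 12*u (l(M, u) = (M + u) + (-33 - 3*u + 11*14 + u*14) = (M + u) + (-33 - 3*u + 154 + 14*u) = (M + u) + (121 + 11*u) = 121 + M + 12*u)
l((-2 + 7)*(-7), 97)/o = (121 + (-2 + 7)*(-7) + 12*97)/(-6349/6714) = (121 + 5*(-7) + 1164)*(-6714/6349) = (121 - 35 + 1164)*(-6714/6349) = 1250*(-6714/6349) = -8392500/6349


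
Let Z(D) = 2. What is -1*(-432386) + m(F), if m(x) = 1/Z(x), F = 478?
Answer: 864773/2 ≈ 4.3239e+5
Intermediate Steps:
m(x) = ½ (m(x) = 1/2 = ½)
-1*(-432386) + m(F) = -1*(-432386) + ½ = 432386 + ½ = 864773/2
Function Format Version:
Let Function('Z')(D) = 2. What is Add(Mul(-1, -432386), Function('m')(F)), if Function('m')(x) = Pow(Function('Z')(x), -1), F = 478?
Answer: Rational(864773, 2) ≈ 4.3239e+5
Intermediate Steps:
Function('m')(x) = Rational(1, 2) (Function('m')(x) = Pow(2, -1) = Rational(1, 2))
Add(Mul(-1, -432386), Function('m')(F)) = Add(Mul(-1, -432386), Rational(1, 2)) = Add(432386, Rational(1, 2)) = Rational(864773, 2)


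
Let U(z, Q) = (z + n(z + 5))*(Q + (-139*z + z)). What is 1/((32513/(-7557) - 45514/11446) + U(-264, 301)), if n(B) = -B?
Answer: -43248711/7943632552363 ≈ -5.4445e-6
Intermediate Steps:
U(z, Q) = -5*Q + 690*z (U(z, Q) = (z - (z + 5))*(Q + (-139*z + z)) = (z - (5 + z))*(Q - 138*z) = (z + (-5 - z))*(Q - 138*z) = -5*(Q - 138*z) = -5*Q + 690*z)
1/((32513/(-7557) - 45514/11446) + U(-264, 301)) = 1/((32513/(-7557) - 45514/11446) + (-5*301 + 690*(-264))) = 1/((32513*(-1/7557) - 45514*1/11446) + (-1505 - 182160)) = 1/((-32513/7557 - 22757/5723) - 183665) = 1/(-358046548/43248711 - 183665) = 1/(-7943632552363/43248711) = -43248711/7943632552363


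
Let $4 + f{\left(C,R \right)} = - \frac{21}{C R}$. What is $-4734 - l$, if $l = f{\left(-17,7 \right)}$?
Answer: $- \frac{80413}{17} \approx -4730.2$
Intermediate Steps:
$f{\left(C,R \right)} = -4 - \frac{21}{C R}$
$l = - \frac{65}{17}$ ($l = -4 - \frac{21}{\left(-17\right) 7} = -4 - \left(- \frac{21}{17}\right) \frac{1}{7} = -4 + \frac{3}{17} = - \frac{65}{17} \approx -3.8235$)
$-4734 - l = -4734 - - \frac{65}{17} = -4734 + \frac{65}{17} = - \frac{80413}{17}$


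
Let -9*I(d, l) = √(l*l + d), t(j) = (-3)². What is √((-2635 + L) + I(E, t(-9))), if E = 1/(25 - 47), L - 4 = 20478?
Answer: √(77741532 - 22*√39182)/66 ≈ 133.59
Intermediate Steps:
L = 20482 (L = 4 + 20478 = 20482)
t(j) = 9
E = -1/22 (E = 1/(-22) = -1/22 ≈ -0.045455)
I(d, l) = -√(d + l²)/9 (I(d, l) = -√(l*l + d)/9 = -√(l² + d)/9 = -√(d + l²)/9)
√((-2635 + L) + I(E, t(-9))) = √((-2635 + 20482) - √(-1/22 + 9²)/9) = √(17847 - √(-1/22 + 81)/9) = √(17847 - √39182/198)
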